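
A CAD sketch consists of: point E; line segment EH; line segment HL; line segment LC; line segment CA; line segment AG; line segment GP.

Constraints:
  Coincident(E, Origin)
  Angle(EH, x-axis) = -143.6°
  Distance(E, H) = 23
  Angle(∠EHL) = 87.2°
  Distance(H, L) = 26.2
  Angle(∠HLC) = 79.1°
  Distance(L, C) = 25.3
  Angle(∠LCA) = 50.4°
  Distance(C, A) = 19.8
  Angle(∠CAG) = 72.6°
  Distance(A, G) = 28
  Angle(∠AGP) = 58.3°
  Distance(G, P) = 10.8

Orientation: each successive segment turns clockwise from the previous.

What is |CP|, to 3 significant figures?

19.1

E is at the origin; EH runs at -143.6° with length 23.0, so H = (-18.5, -13.6). ∠EHL = 87.2° gives HL at 124° from the x-axis; with |HL| = 26.2, L = (-33.0, 8.17). ∠HLC = 79.1° gives LC at 22.7° from the x-axis; with |LC| = 25.3, C = (-9.67, 17.9). ∠LCA = 50.4° gives CA at -107° from the x-axis; with |CA| = 19.8, A = (-15.4, -1.01). ∠CAG = 72.6° gives AG at 146° from the x-axis; with |AG| = 28.0, G = (-38.6, 14.8). ∠AGP = 58.3° gives GP at 24.0° from the x-axis; with |GP| = 10.8, P = (-28.7, 19.2). Then |CP| = |P − C| = 19.1.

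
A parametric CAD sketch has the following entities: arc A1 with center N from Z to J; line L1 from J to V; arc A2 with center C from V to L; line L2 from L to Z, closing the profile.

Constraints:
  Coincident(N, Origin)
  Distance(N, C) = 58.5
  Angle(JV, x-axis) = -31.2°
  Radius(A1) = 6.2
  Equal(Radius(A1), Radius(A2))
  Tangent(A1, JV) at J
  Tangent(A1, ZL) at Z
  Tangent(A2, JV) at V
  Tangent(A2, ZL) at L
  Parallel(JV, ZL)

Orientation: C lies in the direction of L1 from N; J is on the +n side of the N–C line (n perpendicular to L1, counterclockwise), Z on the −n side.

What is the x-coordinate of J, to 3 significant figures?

3.21

The slot axis is L1's direction at -31.2°, so u = (cos -31.2°, sin -31.2°) = (0.855, -0.518) and n = (−sin -31.2°, cos -31.2°) = (0.518, 0.855). N is at the origin and C lies 58.5 along u from N, so C = 58.5·u = (50.0, -30.3). Tangency of A1 to both parallel lines with radius 6.2 puts J and Z at N ± 6.2·n: J = (3.21, 5.30), Z = (-3.21, -5.30). So J.x = 3.21.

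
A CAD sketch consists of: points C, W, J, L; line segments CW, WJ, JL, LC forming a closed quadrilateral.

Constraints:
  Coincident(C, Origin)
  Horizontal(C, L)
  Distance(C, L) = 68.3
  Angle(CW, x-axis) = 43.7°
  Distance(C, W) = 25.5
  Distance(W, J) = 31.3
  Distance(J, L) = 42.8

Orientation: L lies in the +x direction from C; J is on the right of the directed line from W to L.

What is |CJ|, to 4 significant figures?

30.01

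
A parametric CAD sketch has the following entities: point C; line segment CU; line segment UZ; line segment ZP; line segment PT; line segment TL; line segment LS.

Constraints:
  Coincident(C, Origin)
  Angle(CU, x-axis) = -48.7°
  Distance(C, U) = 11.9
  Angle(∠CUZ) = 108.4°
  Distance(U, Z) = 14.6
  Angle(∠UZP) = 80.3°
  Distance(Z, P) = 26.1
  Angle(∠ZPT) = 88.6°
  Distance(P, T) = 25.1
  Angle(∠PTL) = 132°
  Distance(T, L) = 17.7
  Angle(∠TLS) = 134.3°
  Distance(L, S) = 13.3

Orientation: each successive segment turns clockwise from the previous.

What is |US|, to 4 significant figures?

21.35

C is at the origin; CU runs at -48.7° with length 11.9, so U = (7.854, -8.940). ∠CUZ = 108.4° gives UZ at -120.3° from the x-axis; with |UZ| = 14.6, Z = (0.4879, -21.55). ∠UZP = 80.3° gives ZP at 140.0° from the x-axis; with |ZP| = 26.1, P = (-19.51, -4.769). ∠ZPT = 88.6° gives PT at 48.60° from the x-axis; with |PT| = 25.1, T = (-2.907, 14.06). ∠PTL = 132.0° gives TL at 0.6000° from the x-axis; with |TL| = 17.7, L = (14.79, 14.24). ∠TLS = 134.3° gives LS at -45.10° from the x-axis; with |LS| = 13.3, S = (24.18, 4.823). Then |US| = |S − U| = 21.35.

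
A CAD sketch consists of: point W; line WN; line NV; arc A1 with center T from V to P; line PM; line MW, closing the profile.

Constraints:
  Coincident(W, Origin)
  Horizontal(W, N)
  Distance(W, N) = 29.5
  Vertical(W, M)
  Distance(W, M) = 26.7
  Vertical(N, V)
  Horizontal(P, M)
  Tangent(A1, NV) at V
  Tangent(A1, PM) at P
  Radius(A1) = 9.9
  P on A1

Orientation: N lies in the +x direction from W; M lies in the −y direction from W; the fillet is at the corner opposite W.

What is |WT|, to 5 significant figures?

25.815

W is at the origin; W and N share the same y with |WN| = 29.5 and N on the +x side, so N = (29.500, 0.0000). WM is vertical with |WM| = 26.7 and M on the −y side, so M = (0.0000, -26.700). The virtual corner opposite W is at (29.500, -26.700). Since A1 is tangent to NV there, TV ⟂ NV and the tangent condition forces TP to be normal to PM, with radius 9.9, so the center T sits 9.9 in from both sides at T = (19.600, -16.800). Then |WT| = |T − W| = 25.815.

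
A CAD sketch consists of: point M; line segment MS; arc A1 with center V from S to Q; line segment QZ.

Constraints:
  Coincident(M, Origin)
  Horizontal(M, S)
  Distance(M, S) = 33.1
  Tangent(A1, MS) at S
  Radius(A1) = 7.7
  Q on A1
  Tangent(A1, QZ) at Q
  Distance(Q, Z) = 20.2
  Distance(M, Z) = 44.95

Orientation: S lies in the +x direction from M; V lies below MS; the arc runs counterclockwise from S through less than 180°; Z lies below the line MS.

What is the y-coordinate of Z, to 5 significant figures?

-29.295

Checks: |VQ| = 7.700 ✓; ∠(VQ, QZ) = 90.00° ✓; |QZ| = 20.20 ✓; |MZ| = 44.95 ✓.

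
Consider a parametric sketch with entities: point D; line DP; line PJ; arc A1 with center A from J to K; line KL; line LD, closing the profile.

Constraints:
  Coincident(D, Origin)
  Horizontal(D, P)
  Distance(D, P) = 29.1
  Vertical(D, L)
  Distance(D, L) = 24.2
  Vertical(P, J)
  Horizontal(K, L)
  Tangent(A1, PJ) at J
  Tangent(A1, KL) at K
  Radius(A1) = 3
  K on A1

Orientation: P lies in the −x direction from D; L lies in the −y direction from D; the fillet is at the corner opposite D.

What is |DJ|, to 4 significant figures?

36.00

D is at the origin; DP is horizontal with |DP| = 29.1 and P on the −x side, so P = (-29.10, 0.000). DL is vertical with |DL| = 24.2 and L on the −y side, so L = (0.000, -24.20). The virtual corner opposite D is at (-29.10, -24.20). Tangency of A1 to PJ means the radius AJ is perpendicular to PJ and since A1 is tangent to KL there, AK ⟂ KL, with radius 3.0, so the center A sits 3.0 in from both sides at A = (-26.10, -21.20). That places the tangent points at J = (-29.10, -21.20) on PJ and K = (-26.10, -24.20) on KL. Then |DJ| = |J − D| = 36.00.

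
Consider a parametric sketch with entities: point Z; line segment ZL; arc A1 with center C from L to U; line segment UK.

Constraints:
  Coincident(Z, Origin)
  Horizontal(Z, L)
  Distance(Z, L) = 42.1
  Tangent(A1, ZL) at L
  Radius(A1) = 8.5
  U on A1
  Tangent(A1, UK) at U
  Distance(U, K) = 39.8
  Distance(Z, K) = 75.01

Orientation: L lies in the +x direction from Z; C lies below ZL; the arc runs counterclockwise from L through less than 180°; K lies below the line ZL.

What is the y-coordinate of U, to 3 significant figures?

-13.7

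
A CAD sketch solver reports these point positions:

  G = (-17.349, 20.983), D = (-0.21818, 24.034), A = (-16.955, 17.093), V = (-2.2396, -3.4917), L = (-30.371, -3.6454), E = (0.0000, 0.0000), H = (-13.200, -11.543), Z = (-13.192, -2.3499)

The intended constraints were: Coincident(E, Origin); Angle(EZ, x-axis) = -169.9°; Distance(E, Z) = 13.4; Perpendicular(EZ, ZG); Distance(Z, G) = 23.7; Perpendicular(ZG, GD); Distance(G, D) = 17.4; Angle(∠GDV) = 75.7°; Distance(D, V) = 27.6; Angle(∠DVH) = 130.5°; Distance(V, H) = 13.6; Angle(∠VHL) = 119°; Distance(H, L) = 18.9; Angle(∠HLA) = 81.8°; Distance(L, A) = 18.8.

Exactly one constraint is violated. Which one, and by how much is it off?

Distance(L, A) = 18.8 — off by 5.90.

E = (0.00, 0.00) ✓; EZ at -169.9° ✓; |EZ| = 13.40 ✓; ∠(EZ, ZG) = 90.00° ✓; |ZG| = 23.70 ✓; ∠(ZG, GD) = 90.00° ✓; |GD| = 17.40 ✓; ∠GDV = 75.70° ✓; |DV| = 27.60 ✓; ∠DVH = 130.5° ✓; |VH| = 13.60 ✓; ∠VHL = 119.0° ✓; |HL| = 18.90 ✓; ∠HLA = 81.80° ✓; |LA| = 24.70 ✗.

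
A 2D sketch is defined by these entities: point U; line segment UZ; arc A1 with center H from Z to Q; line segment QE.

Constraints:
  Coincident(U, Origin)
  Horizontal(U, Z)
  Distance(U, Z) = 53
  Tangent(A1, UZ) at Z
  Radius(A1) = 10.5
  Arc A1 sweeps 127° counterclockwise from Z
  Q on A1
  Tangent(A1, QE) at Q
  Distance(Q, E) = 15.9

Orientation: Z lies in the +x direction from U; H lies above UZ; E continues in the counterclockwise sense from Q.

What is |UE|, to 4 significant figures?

59.63

U is at the origin; UZ is horizontal with |UZ| = 53.0 and Z on the +x side, so Z = (53.00, 0.000). A1 meets UZ tangentially, so HZ is at right angles to UZ, so H = Z + (0, 10.5) = (53.00, 10.50). On A1, Z sits at bearing -90° from H; a 127° counterclockwise sweep puts Q at bearing 37°, so Q = H + 10.5·(cos 37°, sin 37°) = (61.39, 16.82). A1 meets QE tangentially, so HQ is at right angles to QE, so QE runs along (−sin 37°, cos 37°); with |QE| = 15.9, E = (51.82, 29.52). Then |UE| = |E − U| = 59.63.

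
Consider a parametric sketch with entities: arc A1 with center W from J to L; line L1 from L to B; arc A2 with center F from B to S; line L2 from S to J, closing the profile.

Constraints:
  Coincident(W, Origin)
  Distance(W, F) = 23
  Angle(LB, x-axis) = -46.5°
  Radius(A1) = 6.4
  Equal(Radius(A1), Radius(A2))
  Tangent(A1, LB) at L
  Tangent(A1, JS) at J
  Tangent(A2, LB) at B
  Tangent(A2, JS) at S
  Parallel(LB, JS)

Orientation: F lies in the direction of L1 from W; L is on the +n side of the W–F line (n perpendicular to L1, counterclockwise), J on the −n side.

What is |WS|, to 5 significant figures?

23.874

Tangency of A1 to both parallel lines with radius 6.4 puts L and J at W ± 6.4·n: L = (4.6424, 4.4055), J = (-4.6424, -4.4055). Equal radii place B and S the same way about F: B = F + 6.4·n = (20.475, -12.278), S = F − 6.4·n = (11.190, -21.089). Then |WS| = |S − W| = 23.874.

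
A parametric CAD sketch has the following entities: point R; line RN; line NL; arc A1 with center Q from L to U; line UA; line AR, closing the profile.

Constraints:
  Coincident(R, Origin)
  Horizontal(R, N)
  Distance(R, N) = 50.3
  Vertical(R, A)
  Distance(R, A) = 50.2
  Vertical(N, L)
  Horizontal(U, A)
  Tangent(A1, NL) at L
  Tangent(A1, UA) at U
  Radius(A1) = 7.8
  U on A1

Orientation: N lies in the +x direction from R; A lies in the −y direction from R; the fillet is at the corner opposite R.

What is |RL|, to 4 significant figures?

65.79

The virtual corner opposite R is at (50.30, -50.20). The tangent condition forces QL to be normal to NL and the tangent condition forces QU to be normal to UA, with radius 7.8, so the center Q sits 7.8 in from both sides at Q = (42.50, -42.40). That places the tangent points at L = (50.30, -42.40) on NL and U = (42.50, -50.20) on UA. Then |RL| = |L − R| = 65.79.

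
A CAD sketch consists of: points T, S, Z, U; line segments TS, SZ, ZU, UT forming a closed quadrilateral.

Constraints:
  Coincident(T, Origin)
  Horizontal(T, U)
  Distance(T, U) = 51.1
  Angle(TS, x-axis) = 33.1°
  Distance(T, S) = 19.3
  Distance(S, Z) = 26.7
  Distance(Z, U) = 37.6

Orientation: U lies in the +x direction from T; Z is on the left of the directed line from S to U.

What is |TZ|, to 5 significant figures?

45.233

Checks: |SZ| = 26.70 ✓; |ZU| = 37.60 ✓.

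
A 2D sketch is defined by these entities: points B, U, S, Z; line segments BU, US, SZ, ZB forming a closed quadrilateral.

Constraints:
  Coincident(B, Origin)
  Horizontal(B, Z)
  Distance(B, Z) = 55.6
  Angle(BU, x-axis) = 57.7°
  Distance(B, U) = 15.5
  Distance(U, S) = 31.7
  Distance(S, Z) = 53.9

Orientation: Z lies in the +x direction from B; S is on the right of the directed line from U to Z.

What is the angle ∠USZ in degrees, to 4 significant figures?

63.97°

Checks: |US| = 31.70 ✓; |SZ| = 53.90 ✓.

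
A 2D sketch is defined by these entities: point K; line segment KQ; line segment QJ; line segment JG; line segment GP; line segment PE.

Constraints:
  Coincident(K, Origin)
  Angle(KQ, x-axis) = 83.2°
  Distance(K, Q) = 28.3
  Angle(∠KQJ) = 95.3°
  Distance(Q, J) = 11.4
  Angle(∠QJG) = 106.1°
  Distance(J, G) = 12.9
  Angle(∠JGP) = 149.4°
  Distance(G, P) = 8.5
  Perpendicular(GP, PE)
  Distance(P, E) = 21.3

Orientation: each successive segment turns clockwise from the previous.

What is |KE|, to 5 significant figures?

13.883

K is at the origin; KQ runs at 83.2° with length 28.3, so Q = (3.3508, 28.101). ∠KQJ = 95.3° gives QJ at -1.5000° from the x-axis; with |QJ| = 11.4, J = (14.747, 27.803). ∠QJG = 106.1° gives JG at -75.400° from the x-axis; with |JG| = 12.9, G = (17.999, 15.319). ∠JGP = 149.4° gives GP at -106.00° from the x-axis; with |GP| = 8.5, P = (15.656, 7.1483). The perpendicularity gives PE at right angles to GP, so PE runs at 164.00°; with |PE| = 21.3, E = (-4.8192, 13.019). Then |KE| = |E − K| = 13.883.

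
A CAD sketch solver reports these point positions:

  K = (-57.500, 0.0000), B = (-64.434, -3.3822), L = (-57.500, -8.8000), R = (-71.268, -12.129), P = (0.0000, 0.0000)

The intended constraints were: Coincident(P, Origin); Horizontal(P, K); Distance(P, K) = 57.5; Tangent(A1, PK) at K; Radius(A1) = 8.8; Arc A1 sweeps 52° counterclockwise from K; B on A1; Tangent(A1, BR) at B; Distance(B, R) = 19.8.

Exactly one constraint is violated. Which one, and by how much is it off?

Distance(B, R) = 19.8 — off by 8.70.

P = (0.00, 0.00) ✓; P.y = 0.00, K.y = 0.00 ✓; |PK| = 57.50 ✓; ∠(LK, KP) = 90.00° ✓; |LK| = 8.800 ✓; bearing(L→B) − bearing(L→K) = 52.00° ✓; |LB| = 8.800 ✓; ∠(LB, BR) = 90.00° ✓; |BR| = 11.10 ✗.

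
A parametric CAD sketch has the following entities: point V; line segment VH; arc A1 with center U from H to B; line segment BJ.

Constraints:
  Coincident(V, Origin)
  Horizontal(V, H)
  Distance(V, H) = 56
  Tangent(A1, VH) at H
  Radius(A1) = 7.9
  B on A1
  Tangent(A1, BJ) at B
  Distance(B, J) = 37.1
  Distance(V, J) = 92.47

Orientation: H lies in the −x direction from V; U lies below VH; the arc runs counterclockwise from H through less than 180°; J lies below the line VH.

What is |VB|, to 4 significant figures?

61.55

Checks: |UB| = 7.900 ✓; ∠(UB, BJ) = 90.00° ✓; |BJ| = 37.10 ✓; |VJ| = 92.47 ✓.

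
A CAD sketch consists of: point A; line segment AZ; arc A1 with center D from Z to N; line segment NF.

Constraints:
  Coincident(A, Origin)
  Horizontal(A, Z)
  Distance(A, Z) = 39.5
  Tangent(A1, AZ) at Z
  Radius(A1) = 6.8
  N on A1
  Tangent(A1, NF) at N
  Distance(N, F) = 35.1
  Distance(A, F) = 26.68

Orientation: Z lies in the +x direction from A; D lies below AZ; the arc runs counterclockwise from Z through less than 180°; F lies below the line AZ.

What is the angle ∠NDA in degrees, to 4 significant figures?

38.34°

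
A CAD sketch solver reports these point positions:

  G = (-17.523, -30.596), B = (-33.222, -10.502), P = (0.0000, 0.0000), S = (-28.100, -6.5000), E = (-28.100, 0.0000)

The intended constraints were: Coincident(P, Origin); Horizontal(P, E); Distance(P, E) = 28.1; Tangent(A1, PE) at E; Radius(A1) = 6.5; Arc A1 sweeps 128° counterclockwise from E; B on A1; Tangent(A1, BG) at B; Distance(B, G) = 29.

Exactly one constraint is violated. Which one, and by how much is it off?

Distance(B, G) = 29 — off by 3.50.

P = (0.00, 0.00) ✓; P.y = 0.00, E.y = 0.00 ✓; |PE| = 28.10 ✓; ∠(SE, EP) = 90.00° ✓; |SE| = 6.500 ✓; bearing(S→B) − bearing(S→E) = 128.0° ✓; |SB| = 6.500 ✓; ∠(SB, BG) = 90.00° ✓; |BG| = 25.50 ✗.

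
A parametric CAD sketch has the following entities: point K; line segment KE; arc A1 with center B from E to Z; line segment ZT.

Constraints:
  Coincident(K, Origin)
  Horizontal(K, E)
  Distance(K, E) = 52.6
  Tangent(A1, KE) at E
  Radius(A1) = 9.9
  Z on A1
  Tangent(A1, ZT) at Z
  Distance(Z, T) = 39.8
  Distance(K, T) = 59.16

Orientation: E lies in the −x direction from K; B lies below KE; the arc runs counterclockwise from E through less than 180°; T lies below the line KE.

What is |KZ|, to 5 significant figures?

62.454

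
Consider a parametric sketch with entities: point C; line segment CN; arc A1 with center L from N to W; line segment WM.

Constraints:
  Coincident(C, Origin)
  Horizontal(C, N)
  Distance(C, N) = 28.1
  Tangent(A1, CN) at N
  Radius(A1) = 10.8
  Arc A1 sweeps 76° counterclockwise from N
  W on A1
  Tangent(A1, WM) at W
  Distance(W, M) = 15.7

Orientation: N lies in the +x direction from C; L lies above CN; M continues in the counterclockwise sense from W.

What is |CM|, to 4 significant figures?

48.42

C is at the origin; C and N share the same y with |CN| = 28.1 and N on the +x side, so N = (28.10, 0.000). Tangency of A1 to CN means the radius LN is perpendicular to CN, so L = N + (0, 10.8) = (28.10, 10.80). On A1, N sits at bearing -90° from L; a 76° counterclockwise sweep puts W at bearing -14°, so W = L + 10.8·(cos -14°, sin -14°) = (38.58, 8.187). Since A1 is tangent to WM there, LW ⟂ WM, so WM runs along (−sin -14°, cos -14°); with |WM| = 15.7, M = (42.38, 23.42). Then |CM| = |M − C| = 48.42.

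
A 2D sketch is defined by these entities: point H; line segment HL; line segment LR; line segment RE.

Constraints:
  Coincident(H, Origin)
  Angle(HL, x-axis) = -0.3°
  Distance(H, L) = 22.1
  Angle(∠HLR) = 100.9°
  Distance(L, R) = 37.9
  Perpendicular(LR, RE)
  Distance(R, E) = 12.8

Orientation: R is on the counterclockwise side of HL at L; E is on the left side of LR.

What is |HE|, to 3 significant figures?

43.0

H is at the origin; HL runs at -0.3° with length 22.1, so L = 22.1·(cos -0.3°, sin -0.3°) = (22.1, -0.116). ∠HLR = 100.9°, so LR runs at -0.3° + (180° − 100.9°) = 78.8° from the x-axis; with |LR| = 37.9, R = L + 37.9·(cos 78.8°, sin 78.8°) = (29.5, 37.1). LR is perpendicular to RE; with |RE| = 12.8 on the left of LR, E = R + 12.8·(-0.981, 0.194) = (16.9, 39.5). Then |HE| = |E − H| = 43.0.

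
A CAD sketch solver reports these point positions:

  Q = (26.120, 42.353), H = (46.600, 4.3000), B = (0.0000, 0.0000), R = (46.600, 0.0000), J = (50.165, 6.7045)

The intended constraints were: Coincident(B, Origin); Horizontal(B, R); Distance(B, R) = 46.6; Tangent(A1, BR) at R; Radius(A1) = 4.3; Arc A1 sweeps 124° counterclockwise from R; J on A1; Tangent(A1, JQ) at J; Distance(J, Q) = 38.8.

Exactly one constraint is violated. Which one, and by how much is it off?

Distance(J, Q) = 38.8 — off by 4.20.

B = (0.00, 0.00) ✓; B.y = 0.00, R.y = 0.00 ✓; |BR| = 46.60 ✓; ∠(HR, RB) = 90.00° ✓; |HR| = 4.300 ✓; bearing(H→J) − bearing(H→R) = 124.0° ✓; |HJ| = 4.300 ✓; ∠(HJ, JQ) = 90.00° ✓; |JQ| = 43.00 ✗.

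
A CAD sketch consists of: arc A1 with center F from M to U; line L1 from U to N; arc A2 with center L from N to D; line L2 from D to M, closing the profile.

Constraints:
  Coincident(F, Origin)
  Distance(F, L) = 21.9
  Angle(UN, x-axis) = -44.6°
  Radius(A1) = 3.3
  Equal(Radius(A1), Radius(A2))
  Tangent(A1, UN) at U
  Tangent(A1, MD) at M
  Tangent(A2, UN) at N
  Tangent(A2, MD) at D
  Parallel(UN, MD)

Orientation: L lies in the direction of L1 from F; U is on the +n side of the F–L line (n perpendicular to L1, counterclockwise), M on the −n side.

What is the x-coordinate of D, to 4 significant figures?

13.28

The slot axis is L1's direction at -44.6°, so u = (cos -44.6°, sin -44.6°) = (0.7120, -0.7022) and n = (−sin -44.6°, cos -44.6°) = (0.7022, 0.7120). F is at the origin and L lies 21.9 along u from F, so L = 21.9·u = (15.59, -15.38). Tangency of A1 to both parallel lines with radius 3.3 puts U and M at F ± 3.3·n: U = (2.317, 2.350), M = (-2.317, -2.350). Equal radii place N and D the same way about L: N = L + 3.3·n = (17.91, -13.03), D = L − 3.3·n = (13.28, -17.73). So D.x = 13.28.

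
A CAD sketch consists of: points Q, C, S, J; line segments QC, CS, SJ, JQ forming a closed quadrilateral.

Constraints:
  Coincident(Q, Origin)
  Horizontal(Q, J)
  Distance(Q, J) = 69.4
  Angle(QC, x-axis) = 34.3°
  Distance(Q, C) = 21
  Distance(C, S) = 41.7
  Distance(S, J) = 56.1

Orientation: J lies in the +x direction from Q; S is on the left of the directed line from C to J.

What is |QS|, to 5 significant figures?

61.480

Checks: |CS| = 41.70 ✓; |SJ| = 56.10 ✓.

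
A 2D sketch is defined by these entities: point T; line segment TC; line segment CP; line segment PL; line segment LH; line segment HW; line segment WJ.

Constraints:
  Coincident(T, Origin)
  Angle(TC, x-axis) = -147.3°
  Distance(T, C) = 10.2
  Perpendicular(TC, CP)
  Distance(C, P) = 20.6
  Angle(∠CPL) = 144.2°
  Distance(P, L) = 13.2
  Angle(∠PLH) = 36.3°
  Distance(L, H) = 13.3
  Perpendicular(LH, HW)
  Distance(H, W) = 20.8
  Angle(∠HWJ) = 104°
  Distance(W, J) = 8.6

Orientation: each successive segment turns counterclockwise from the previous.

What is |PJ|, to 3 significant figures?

16.1

T is at the origin; TC runs at -147.3° with length 10.2, so C = (-8.58, -5.51). The perpendicularity gives CP at right angles to TC, so CP runs at -57.3°; with |CP| = 20.6, P = (2.55, -22.8). ∠CPL = 144.2° gives PL at -21.5° from the x-axis; with |PL| = 13.2, L = (14.8, -27.7). ∠PLH = 36.3° gives LH at 122° from the x-axis; with |LH| = 13.3, H = (7.74, -16.4). LH is perpendicular to HW, so HW runs at -148°; with |HW| = 20.8, W = (-9.86, -27.5). ∠HWJ = 104.0° gives WJ at -71.8° from the x-axis; with |WJ| = 8.6, J = (-7.17, -35.7). Then |PJ| = |J − P| = 16.1.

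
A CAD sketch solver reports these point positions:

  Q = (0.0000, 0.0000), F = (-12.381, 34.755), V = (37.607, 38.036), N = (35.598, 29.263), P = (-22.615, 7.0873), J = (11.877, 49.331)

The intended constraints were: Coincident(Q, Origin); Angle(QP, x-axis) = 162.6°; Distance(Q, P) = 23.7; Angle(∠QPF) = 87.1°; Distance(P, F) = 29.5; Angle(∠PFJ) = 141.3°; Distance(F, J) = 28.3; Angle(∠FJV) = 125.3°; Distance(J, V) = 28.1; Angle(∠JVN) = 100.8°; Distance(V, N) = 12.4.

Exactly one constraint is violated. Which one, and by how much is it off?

Distance(V, N) = 12.4 — off by 3.40.

Q = (0.00, 0.00) ✓; QP at 162.6° ✓; |QP| = 23.70 ✓; ∠QPF = 87.10° ✓; |PF| = 29.50 ✓; ∠PFJ = 141.3° ✓; |FJ| = 28.30 ✓; ∠FJV = 125.3° ✓; |JV| = 28.10 ✓; ∠JVN = 100.8° ✓; |VN| = 9.000 ✗.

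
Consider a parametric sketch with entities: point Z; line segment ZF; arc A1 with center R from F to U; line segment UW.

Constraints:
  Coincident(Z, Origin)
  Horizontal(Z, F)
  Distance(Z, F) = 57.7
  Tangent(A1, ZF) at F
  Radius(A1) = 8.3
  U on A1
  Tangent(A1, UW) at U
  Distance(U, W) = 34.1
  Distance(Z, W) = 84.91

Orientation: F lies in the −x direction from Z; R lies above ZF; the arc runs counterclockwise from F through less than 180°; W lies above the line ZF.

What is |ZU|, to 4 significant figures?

53.68

Checks: |RU| = 8.300 ✓; ∠(RU, UW) = 90.00° ✓; |UW| = 34.10 ✓; |ZW| = 84.91 ✓.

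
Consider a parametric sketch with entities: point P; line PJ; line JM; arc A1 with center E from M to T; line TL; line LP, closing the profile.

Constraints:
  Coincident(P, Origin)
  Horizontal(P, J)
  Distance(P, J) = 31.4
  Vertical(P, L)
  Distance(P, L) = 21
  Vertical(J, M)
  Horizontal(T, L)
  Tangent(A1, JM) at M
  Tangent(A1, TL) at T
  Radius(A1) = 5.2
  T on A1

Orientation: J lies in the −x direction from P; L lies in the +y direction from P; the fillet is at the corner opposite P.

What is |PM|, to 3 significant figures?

35.2

P is at the origin; P and J share the same y with |PJ| = 31.4 and J on the −x side, so J = (-31.4, 0.00). P and L share the same x with |PL| = 21.0 and L on the +y side, so L = (0.00, 21.0). The virtual corner opposite P is at (-31.4, 21.0). A1 meets JM tangentially, so EM is at right angles to JM and the tangent condition forces ET to be normal to TL, with radius 5.2, so the center E sits 5.2 in from both sides at E = (-26.2, 15.8). That places the tangent points at M = (-31.4, 15.8) on JM and T = (-26.2, 21.0) on TL. Then |PM| = |M − P| = 35.2.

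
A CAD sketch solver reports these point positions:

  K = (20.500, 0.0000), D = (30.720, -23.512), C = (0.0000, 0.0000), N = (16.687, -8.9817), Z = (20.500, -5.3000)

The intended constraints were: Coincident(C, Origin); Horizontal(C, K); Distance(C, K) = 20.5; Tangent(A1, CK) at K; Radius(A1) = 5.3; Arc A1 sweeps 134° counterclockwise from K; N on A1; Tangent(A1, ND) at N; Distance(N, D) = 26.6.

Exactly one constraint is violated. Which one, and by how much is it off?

Distance(N, D) = 26.6 — off by 6.40.

C = (0.00, 0.00) ✓; C.y = 0.00, K.y = 0.00 ✓; |CK| = 20.50 ✓; ∠(ZK, KC) = 90.00° ✓; |ZK| = 5.300 ✓; bearing(Z→N) − bearing(Z→K) = 134.0° ✓; |ZN| = 5.300 ✓; ∠(ZN, ND) = 89.99° ✓; |ND| = 20.20 ✗.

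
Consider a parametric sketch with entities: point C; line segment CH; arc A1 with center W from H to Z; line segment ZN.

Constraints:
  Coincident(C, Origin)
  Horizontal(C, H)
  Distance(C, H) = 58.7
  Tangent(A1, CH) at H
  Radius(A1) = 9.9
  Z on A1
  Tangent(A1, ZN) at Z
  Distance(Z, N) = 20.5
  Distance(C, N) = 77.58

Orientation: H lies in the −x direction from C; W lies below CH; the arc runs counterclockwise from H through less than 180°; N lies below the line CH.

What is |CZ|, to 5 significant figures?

68.893

C is at the origin; C and H share the same y with |CH| = 58.7 and H on the −x side, so H = (-58.700, 0.0000). Since A1 is tangent to CH there, WH ⟂ CH, so W = H + (0, -9.9) = (-58.700, -9.9000). Since WZ ⟂ ZN (tangency), |WN| = √(9.9² + 20.5²) = 22.765 regardless of where Z sits on A1. So N lies on both circle(C, 77.58) and circle(W, 22.765); the below-CH intersection is N = (-72.286, -28.167). Z is the foot of the tangent from N: Z = (-68.423, -8.0342).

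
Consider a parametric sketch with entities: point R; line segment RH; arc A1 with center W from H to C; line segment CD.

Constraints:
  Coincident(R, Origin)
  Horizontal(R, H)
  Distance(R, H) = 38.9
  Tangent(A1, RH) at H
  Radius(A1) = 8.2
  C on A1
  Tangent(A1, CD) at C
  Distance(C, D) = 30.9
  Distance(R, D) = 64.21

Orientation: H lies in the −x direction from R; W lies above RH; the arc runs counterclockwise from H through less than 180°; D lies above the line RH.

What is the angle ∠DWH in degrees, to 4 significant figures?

155.2°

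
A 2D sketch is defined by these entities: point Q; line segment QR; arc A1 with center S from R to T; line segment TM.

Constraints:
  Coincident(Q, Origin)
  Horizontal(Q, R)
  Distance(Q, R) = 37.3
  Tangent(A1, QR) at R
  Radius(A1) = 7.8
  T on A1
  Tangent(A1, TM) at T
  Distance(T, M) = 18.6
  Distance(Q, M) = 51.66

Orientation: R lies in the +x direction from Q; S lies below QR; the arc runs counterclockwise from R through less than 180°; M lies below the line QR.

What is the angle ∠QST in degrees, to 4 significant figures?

54.54°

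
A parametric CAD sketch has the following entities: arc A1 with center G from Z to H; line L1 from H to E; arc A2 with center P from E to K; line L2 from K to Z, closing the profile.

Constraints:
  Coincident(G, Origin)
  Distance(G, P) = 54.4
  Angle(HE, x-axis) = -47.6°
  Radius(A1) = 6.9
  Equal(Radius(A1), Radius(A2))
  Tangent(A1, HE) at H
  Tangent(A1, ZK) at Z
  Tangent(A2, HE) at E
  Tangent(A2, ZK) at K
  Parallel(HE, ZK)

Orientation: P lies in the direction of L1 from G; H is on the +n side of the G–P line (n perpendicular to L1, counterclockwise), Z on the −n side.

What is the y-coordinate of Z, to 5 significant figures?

-4.6527

G is at the origin and P lies 54.4 along u from G, so P = 54.4·u = (36.682, -40.172). Tangency of A1 to both parallel lines with radius 6.9 puts H and Z at G ± 6.9·n: H = (5.0953, 4.6527), Z = (-5.0953, -4.6527). So Z.y = -4.6527.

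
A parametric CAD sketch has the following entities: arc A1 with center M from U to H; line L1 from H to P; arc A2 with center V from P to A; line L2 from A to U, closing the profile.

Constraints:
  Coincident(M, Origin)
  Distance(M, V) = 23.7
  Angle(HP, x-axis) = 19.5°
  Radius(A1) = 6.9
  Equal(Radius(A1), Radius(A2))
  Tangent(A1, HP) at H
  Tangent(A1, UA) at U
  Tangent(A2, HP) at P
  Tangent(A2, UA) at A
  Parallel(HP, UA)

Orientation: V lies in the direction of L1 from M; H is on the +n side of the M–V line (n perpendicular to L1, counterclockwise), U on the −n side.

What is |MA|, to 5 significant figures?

24.684

The slot axis is L1's direction at 19.5°, so u = (cos 19.5°, sin 19.5°) = (0.94264, 0.33381) and n = (−sin 19.5°, cos 19.5°) = (-0.33381, 0.94264). M is at the origin and V lies 23.7 along u from M, so V = 23.7·u = (22.341, 7.9112). Tangency of A1 to both parallel lines with radius 6.9 puts H and U at M ± 6.9·n: H = (-2.3033, 6.5042), U = (2.3033, -6.5042). Equal radii place P and A the same way about V: P = V + 6.9·n = (20.037, 14.415), A = V − 6.9·n = (24.644, 1.4070). Then |MA| = |A − M| = 24.684.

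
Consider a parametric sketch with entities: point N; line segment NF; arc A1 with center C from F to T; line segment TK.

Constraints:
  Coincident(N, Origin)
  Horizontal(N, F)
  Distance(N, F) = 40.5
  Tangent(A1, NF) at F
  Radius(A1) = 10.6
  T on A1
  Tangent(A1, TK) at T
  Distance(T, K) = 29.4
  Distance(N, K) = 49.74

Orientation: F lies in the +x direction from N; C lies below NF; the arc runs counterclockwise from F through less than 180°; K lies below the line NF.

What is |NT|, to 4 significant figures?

31.70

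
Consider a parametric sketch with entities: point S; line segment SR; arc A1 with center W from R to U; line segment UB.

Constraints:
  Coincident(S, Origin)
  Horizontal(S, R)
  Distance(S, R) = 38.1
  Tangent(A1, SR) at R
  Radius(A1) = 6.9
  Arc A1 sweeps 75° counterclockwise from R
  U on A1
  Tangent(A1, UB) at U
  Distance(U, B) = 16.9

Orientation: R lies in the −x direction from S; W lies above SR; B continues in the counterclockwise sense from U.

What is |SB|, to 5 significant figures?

34.524

S is at the origin; S and R share the same y with |SR| = 38.1 and R on the −x side, so R = (-38.100, 0.0000). Tangency of A1 to SR means the radius WR is perpendicular to SR, so W = R + (0, 6.9) = (-38.100, 6.9000). On A1, R sits at bearing -90° from W; a 75° counterclockwise sweep puts U at bearing -15°, so U = W + 6.9·(cos -15°, sin -15°) = (-31.435, 5.1141). Tangency of A1 to UB means the radius WU is perpendicular to UB, so UB runs along (−sin -15°, cos -15°); with |UB| = 16.9, B = (-27.061, 21.438). Then |SB| = |B − S| = 34.524.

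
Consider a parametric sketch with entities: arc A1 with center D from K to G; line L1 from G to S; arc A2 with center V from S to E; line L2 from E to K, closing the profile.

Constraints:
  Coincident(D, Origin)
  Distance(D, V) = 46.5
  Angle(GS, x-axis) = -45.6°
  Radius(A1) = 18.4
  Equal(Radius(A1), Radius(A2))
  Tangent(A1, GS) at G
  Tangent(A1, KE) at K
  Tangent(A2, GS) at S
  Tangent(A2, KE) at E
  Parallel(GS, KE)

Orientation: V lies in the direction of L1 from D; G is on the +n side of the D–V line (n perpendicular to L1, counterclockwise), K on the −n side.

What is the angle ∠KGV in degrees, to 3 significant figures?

68.4°

D is at the origin and V lies 46.5 along u from D, so V = 46.5·u = (32.5, -33.2). Tangency of A1 to both parallel lines with radius 18.4 puts G and K at D ± 18.4·n: G = (13.1, 12.9), K = (-13.1, -12.9). Then cos ∠KGV = GK·GV / (|GK||GV|), giving 68.4°.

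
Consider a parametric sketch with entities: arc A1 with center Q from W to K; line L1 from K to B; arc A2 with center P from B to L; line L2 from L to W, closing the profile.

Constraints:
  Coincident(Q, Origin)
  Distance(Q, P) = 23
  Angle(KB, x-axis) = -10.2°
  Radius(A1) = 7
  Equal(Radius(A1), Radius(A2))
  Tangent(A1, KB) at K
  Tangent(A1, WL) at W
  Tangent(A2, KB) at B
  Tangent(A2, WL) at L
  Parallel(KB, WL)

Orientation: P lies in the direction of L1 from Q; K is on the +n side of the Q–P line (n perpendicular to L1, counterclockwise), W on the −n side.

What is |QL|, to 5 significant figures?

24.042

The slot axis is L1's direction at -10.2°, so u = (cos -10.2°, sin -10.2°) = (0.98420, -0.17708) and n = (−sin -10.2°, cos -10.2°) = (0.17708, 0.98420). Q is at the origin and P lies 23.0 along u from Q, so P = 23.0·u = (22.636, -4.0729). Tangency of A1 to both parallel lines with radius 7.0 puts K and W at Q ± 7.0·n: K = (1.2396, 6.8894), W = (-1.2396, -6.8894). Equal radii place B and L the same way about P: B = P + 7.0·n = (23.876, 2.8164), L = P − 7.0·n = (21.397, -10.962). Then |QL| = |L − Q| = 24.042.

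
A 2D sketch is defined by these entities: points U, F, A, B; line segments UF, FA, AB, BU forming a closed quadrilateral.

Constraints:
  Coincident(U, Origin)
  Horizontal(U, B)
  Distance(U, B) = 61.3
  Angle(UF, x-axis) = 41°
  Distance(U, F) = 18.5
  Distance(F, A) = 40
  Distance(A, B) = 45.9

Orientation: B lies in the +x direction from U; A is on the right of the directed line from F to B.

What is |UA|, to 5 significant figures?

35.766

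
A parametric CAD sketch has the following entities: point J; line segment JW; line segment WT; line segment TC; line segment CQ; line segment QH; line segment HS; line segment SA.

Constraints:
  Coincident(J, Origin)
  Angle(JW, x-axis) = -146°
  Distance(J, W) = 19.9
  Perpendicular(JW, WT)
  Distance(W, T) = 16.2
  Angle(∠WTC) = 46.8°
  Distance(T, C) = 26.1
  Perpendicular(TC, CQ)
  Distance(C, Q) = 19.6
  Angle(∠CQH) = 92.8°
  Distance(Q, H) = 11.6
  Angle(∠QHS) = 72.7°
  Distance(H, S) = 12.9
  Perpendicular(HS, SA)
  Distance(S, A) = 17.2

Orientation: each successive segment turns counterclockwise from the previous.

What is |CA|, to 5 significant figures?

14.575

J is at the origin; JW runs at -146.0° with length 19.9, so W = (-16.498, -11.128). JW is perpendicular to WT, so WT runs at -56.000°; with |WT| = 16.2, T = (-7.4389, -24.558). ∠WTC = 46.8° gives TC at 77.200° from the x-axis; with |TC| = 26.1, C = (-1.6565, 0.89305). TC is perpendicular to CQ, so CQ runs at 167.20°; with |CQ| = 19.6, Q = (-20.769, 5.2354). ∠CQH = 92.8° gives QH at -105.60° from the x-axis; with |QH| = 11.6, H = (-23.889, -5.9373). ∠QHS = 72.7° gives HS at 1.7000° from the x-axis; with |HS| = 12.9, S = (-10.995, -5.5546). HS ⟂ SA, so SA runs at 91.700°; with |SA| = 17.2, A = (-11.505, 11.638). Then |CA| = |A − C| = 14.575.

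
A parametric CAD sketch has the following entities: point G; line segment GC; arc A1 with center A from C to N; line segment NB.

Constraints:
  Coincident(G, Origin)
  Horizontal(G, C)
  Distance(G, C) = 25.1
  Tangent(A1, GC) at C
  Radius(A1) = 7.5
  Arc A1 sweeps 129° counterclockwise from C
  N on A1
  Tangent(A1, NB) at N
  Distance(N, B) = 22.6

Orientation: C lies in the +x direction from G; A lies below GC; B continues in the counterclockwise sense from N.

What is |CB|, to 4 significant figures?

30.94

G is at the origin; G and C share the same y with |GC| = 25.1 and C on the +x side, so C = (25.10, 0.000). The tangent condition forces AC to be normal to GC, so A = C + (0, -7.5) = (25.10, -7.500). On A1, C sits at bearing 90° from A; a 129° counterclockwise sweep puts N at bearing 219°, so N = A + 7.5·(cos 219°, sin 219°) = (19.27, -12.22). The tangent condition forces AN to be normal to NB, so NB runs along (−sin 219°, cos 219°); with |NB| = 22.6, B = (33.49, -29.78). Then |CB| = |B − C| = 30.94.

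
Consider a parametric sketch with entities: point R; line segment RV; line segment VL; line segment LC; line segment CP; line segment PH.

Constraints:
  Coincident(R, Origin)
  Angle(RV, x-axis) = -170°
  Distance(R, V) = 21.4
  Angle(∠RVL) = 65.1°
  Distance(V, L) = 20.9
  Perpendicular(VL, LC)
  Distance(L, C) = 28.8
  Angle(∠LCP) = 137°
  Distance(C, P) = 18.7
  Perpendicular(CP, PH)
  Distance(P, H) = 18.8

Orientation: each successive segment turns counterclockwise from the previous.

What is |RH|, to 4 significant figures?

17.85

∠LCP = 137.0° gives CP at 77.90° from the x-axis; with |CP| = 18.7, P = (18.42, 13.91). CP is perpendicular to PH, so PH runs at 167.9°; with |PH| = 18.8, H = (0.04088, 17.85). Then |RH| = |H − R| = 17.85.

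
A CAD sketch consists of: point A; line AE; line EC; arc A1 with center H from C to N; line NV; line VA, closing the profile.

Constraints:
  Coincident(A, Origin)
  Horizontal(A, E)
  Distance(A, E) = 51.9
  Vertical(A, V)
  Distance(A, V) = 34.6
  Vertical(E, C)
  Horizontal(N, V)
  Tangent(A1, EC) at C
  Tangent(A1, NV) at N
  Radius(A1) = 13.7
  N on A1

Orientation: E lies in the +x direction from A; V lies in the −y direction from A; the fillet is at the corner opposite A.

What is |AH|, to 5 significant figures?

43.544

A is at the origin; A and E share the same y with |AE| = 51.9 and E on the +x side, so E = (51.900, 0.0000). A and V share the same x with |AV| = 34.6 and V on the −y side, so V = (0.0000, -34.600). The virtual corner opposite A is at (51.900, -34.600). The tangent condition forces HC to be normal to EC and since A1 is tangent to NV there, HN ⟂ NV, with radius 13.7, so the center H sits 13.7 in from both sides at H = (38.200, -20.900). Then |AH| = |H − A| = 43.544.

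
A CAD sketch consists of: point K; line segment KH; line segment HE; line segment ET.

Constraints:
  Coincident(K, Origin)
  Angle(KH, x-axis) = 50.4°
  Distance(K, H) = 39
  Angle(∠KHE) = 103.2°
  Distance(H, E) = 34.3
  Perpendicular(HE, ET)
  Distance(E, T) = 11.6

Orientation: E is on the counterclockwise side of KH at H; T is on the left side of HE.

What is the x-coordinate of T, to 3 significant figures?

-5.12

∠KHE = 103.2°, so HE runs at 50.4° + (180° − 103.2°) = 127° from the x-axis; with |HE| = 34.3, E = H + 34.3·(cos 127°, sin 127°) = (4.12, 57.4). HE is perpendicular to ET; with |ET| = 11.6 on the left of HE, T = E + 11.6·(-0.797, -0.605) = (-5.12, 50.4). So T.x = -5.12.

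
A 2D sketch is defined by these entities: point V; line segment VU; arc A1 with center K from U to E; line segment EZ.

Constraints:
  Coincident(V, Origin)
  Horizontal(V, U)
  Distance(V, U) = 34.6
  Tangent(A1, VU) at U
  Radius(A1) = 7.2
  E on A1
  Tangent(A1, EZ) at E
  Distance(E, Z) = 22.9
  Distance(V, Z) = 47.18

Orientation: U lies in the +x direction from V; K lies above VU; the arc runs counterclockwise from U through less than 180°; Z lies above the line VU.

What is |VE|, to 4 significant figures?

42.53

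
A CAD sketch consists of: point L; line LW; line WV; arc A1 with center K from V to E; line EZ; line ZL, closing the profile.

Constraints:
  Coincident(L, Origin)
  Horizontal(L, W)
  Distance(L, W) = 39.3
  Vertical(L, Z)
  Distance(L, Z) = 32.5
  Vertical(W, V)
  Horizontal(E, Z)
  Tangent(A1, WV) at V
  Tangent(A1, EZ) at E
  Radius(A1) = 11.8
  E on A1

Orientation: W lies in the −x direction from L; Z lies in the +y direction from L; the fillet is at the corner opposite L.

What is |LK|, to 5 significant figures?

34.420

L is at the origin; LW is horizontal with |LW| = 39.3 and W on the −x side, so W = (-39.300, 0.0000). LZ is vertical with |LZ| = 32.5 and Z on the +y side, so Z = (0.0000, 32.500). The virtual corner opposite L is at (-39.300, 32.500). A1 meets WV tangentially, so KV is at right angles to WV and the tangent condition forces KE to be normal to EZ, with radius 11.8, so the center K sits 11.8 in from both sides at K = (-27.500, 20.700). Then |LK| = |K − L| = 34.420.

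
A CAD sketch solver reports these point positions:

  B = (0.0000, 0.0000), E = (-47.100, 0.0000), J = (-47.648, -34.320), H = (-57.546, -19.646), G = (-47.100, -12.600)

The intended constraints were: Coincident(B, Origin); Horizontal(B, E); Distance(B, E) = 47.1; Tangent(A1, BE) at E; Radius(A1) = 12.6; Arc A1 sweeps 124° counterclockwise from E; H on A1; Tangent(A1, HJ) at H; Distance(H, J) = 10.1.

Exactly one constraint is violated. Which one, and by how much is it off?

Distance(H, J) = 10.1 — off by 7.60.

B = (0.00, 0.00) ✓; B.y = 0.00, E.y = 0.00 ✓; |BE| = 47.10 ✓; ∠(GE, EB) = 90.00° ✓; |GE| = 12.60 ✓; bearing(G→H) − bearing(G→E) = 124.0° ✓; |GH| = 12.60 ✓; ∠(GH, HJ) = 90.00° ✓; |HJ| = 17.70 ✗.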